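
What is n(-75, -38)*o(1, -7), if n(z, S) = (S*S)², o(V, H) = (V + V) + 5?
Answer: 14595952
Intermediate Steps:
o(V, H) = 5 + 2*V (o(V, H) = 2*V + 5 = 5 + 2*V)
n(z, S) = S⁴ (n(z, S) = (S²)² = S⁴)
n(-75, -38)*o(1, -7) = (-38)⁴*(5 + 2*1) = 2085136*(5 + 2) = 2085136*7 = 14595952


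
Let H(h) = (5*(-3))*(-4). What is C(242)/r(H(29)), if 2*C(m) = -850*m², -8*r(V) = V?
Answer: 9955880/3 ≈ 3.3186e+6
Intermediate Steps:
H(h) = 60 (H(h) = -15*(-4) = 60)
r(V) = -V/8
C(m) = -425*m² (C(m) = (-850*m²)/2 = -425*m²)
C(242)/r(H(29)) = (-425*242²)/((-⅛*60)) = (-425*58564)/(-15/2) = -24889700*(-2/15) = 9955880/3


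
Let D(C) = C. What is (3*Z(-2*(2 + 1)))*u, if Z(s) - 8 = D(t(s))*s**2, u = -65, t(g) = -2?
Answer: 12480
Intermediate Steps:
Z(s) = 8 - 2*s**2
(3*Z(-2*(2 + 1)))*u = (3*(8 - 2*4*(2 + 1)**2))*(-65) = (3*(8 - 2*(-2*3)**2))*(-65) = (3*(8 - 2*(-6)**2))*(-65) = (3*(8 - 2*36))*(-65) = (3*(8 - 72))*(-65) = (3*(-64))*(-65) = -192*(-65) = 12480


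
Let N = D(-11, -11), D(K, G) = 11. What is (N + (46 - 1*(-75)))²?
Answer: 17424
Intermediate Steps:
N = 11
(N + (46 - 1*(-75)))² = (11 + (46 - 1*(-75)))² = (11 + (46 + 75))² = (11 + 121)² = 132² = 17424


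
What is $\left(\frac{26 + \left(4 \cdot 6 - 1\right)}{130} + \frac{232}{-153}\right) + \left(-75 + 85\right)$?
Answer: $\frac{176237}{19890} \approx 8.8606$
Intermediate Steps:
$\left(\frac{26 + \left(4 \cdot 6 - 1\right)}{130} + \frac{232}{-153}\right) + \left(-75 + 85\right) = \left(\left(26 + \left(24 - 1\right)\right) \frac{1}{130} + 232 \left(- \frac{1}{153}\right)\right) + 10 = \left(\left(26 + 23\right) \frac{1}{130} - \frac{232}{153}\right) + 10 = \left(49 \cdot \frac{1}{130} - \frac{232}{153}\right) + 10 = \left(\frac{49}{130} - \frac{232}{153}\right) + 10 = - \frac{22663}{19890} + 10 = \frac{176237}{19890}$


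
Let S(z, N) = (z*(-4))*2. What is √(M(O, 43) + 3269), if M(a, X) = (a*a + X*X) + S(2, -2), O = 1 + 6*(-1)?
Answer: √5127 ≈ 71.603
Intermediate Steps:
S(z, N) = -8*z (S(z, N) = -4*z*2 = -8*z)
O = -5 (O = 1 - 6 = -5)
M(a, X) = -16 + X² + a² (M(a, X) = (a*a + X*X) - 8*2 = (a² + X²) - 16 = (X² + a²) - 16 = -16 + X² + a²)
√(M(O, 43) + 3269) = √((-16 + 43² + (-5)²) + 3269) = √((-16 + 1849 + 25) + 3269) = √(1858 + 3269) = √5127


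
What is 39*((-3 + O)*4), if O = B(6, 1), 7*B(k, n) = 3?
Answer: -2808/7 ≈ -401.14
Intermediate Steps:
B(k, n) = 3/7 (B(k, n) = (⅐)*3 = 3/7)
O = 3/7 ≈ 0.42857
39*((-3 + O)*4) = 39*((-3 + 3/7)*4) = 39*(-18/7*4) = 39*(-72/7) = -2808/7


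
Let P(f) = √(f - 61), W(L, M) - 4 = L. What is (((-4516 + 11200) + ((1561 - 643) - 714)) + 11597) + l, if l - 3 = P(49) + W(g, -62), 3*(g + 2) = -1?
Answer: 55469/3 + 2*I*√3 ≈ 18490.0 + 3.4641*I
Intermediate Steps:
g = -7/3 (g = -2 + (⅓)*(-1) = -2 - ⅓ = -7/3 ≈ -2.3333)
W(L, M) = 4 + L
P(f) = √(-61 + f)
l = 14/3 + 2*I*√3 (l = 3 + (√(-61 + 49) + (4 - 7/3)) = 3 + (√(-12) + 5/3) = 3 + (2*I*√3 + 5/3) = 3 + (5/3 + 2*I*√3) = 14/3 + 2*I*√3 ≈ 4.6667 + 3.4641*I)
(((-4516 + 11200) + ((1561 - 643) - 714)) + 11597) + l = (((-4516 + 11200) + ((1561 - 643) - 714)) + 11597) + (14/3 + 2*I*√3) = ((6684 + (918 - 714)) + 11597) + (14/3 + 2*I*√3) = ((6684 + 204) + 11597) + (14/3 + 2*I*√3) = (6888 + 11597) + (14/3 + 2*I*√3) = 18485 + (14/3 + 2*I*√3) = 55469/3 + 2*I*√3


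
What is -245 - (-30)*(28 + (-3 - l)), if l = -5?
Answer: 655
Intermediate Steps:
-245 - (-30)*(28 + (-3 - l)) = -245 - (-30)*(28 + (-3 - 1*(-5))) = -245 - (-30)*(28 + (-3 + 5)) = -245 - (-30)*(28 + 2) = -245 - (-30)*30 = -245 - 1*(-900) = -245 + 900 = 655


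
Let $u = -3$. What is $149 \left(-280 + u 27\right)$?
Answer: $-53789$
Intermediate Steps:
$149 \left(-280 + u 27\right) = 149 \left(-280 - 81\right) = 149 \left(-361\right) = -53789$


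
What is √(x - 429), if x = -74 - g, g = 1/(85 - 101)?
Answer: I*√8047/4 ≈ 22.426*I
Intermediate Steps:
g = -1/16 (g = 1/(-16) = -1/16 ≈ -0.062500)
x = -1183/16 (x = -74 - 1*(-1/16) = -74 + 1/16 = -1183/16 ≈ -73.938)
√(x - 429) = √(-1183/16 - 429) = √(-8047/16) = I*√8047/4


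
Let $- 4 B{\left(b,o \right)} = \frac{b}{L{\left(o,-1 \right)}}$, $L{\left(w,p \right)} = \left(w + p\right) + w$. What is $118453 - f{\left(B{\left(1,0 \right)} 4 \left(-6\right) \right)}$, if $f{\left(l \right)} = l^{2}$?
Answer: $118417$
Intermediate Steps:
$L{\left(w,p \right)} = p + 2 w$ ($L{\left(w,p \right)} = \left(p + w\right) + w = p + 2 w$)
$B{\left(b,o \right)} = - \frac{b}{4 \left(-1 + 2 o\right)}$ ($B{\left(b,o \right)} = - \frac{b \frac{1}{-1 + 2 o}}{4} = - \frac{b}{4 \left(-1 + 2 o\right)}$)
$118453 - f{\left(B{\left(1,0 \right)} 4 \left(-6\right) \right)} = 118453 - \left(\left(-1\right) 1 \frac{1}{-4 + 8 \cdot 0} \cdot 4 \left(-6\right)\right)^{2} = 118453 - \left(\left(-1\right) 1 \frac{1}{-4 + 0} \cdot 4 \left(-6\right)\right)^{2} = 118453 - \left(\left(-1\right) 1 \frac{1}{-4} \cdot 4 \left(-6\right)\right)^{2} = 118453 - \left(\left(-1\right) 1 \left(- \frac{1}{4}\right) 4 \left(-6\right)\right)^{2} = 118453 - \left(\frac{1}{4} \cdot 4 \left(-6\right)\right)^{2} = 118453 - \left(1 \left(-6\right)\right)^{2} = 118453 - \left(-6\right)^{2} = 118453 - 36 = 118417$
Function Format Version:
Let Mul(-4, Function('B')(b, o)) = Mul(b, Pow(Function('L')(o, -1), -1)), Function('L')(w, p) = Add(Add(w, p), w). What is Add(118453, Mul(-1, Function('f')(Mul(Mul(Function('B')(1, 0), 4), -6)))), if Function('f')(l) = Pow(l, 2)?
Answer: 118417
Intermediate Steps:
Function('L')(w, p) = Add(p, Mul(2, w)) (Function('L')(w, p) = Add(Add(p, w), w) = Add(p, Mul(2, w)))
Function('B')(b, o) = Mul(Rational(-1, 4), b, Pow(Add(-1, Mul(2, o)), -1)) (Function('B')(b, o) = Mul(Rational(-1, 4), Mul(b, Pow(Add(-1, Mul(2, o)), -1))) = Mul(Rational(-1, 4), b, Pow(Add(-1, Mul(2, o)), -1)))
Add(118453, Mul(-1, Function('f')(Mul(Mul(Function('B')(1, 0), 4), -6)))) = Add(118453, Mul(-1, Pow(Mul(Mul(Mul(-1, 1, Pow(Add(-4, Mul(8, 0)), -1)), 4), -6), 2))) = Add(118453, Mul(-1, Pow(Mul(Mul(Mul(-1, 1, Pow(Add(-4, 0), -1)), 4), -6), 2))) = Add(118453, Mul(-1, Pow(Mul(Mul(Mul(-1, 1, Pow(-4, -1)), 4), -6), 2))) = Add(118453, Mul(-1, Pow(Mul(Mul(Mul(-1, 1, Rational(-1, 4)), 4), -6), 2))) = Add(118453, Mul(-1, Pow(Mul(Mul(Rational(1, 4), 4), -6), 2))) = Add(118453, Mul(-1, Pow(Mul(1, -6), 2))) = Add(118453, Mul(-1, Pow(-6, 2))) = Add(118453, Mul(-1, 36)) = Add(118453, -36) = 118417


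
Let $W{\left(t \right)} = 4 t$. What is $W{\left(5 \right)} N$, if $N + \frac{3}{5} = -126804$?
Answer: $-2536092$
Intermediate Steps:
$N = - \frac{634023}{5}$ ($N = - \frac{3}{5} - 126804 = - \frac{634023}{5} \approx -1.268 \cdot 10^{5}$)
$W{\left(5 \right)} N = 4 \cdot 5 \left(- \frac{634023}{5}\right) = 20 \left(- \frac{634023}{5}\right) = -2536092$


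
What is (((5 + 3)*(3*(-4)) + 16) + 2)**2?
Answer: 6084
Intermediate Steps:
(((5 + 3)*(3*(-4)) + 16) + 2)**2 = ((8*(-12) + 16) + 2)**2 = ((-96 + 16) + 2)**2 = (-80 + 2)**2 = (-78)**2 = 6084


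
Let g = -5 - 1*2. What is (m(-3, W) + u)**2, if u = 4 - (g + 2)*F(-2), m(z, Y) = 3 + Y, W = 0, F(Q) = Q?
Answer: 9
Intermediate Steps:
g = -7 (g = -5 - 2 = -7)
u = -6 (u = 4 - (-7 + 2)*(-2) = 4 - (-5)*(-2) = 4 - 1*10 = 4 - 10 = -6)
(m(-3, W) + u)**2 = ((3 + 0) - 6)**2 = (3 - 6)**2 = (-3)**2 = 9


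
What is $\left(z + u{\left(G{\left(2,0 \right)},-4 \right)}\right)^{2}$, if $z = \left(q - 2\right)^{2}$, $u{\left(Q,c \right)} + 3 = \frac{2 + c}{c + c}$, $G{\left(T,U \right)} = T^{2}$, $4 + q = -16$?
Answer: $\frac{3705625}{16} \approx 2.316 \cdot 10^{5}$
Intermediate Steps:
$q = -20$ ($q = -4 - 16 = -20$)
$u{\left(Q,c \right)} = -3 + \frac{2 + c}{2 c}$ ($u{\left(Q,c \right)} = -3 + \frac{2 + c}{c + c} = -3 + \frac{2 + c}{2 c}$)
$z = 484$ ($z = \left(-20 - 2\right)^{2} = \left(-22\right)^{2} = 484$)
$\left(z + u{\left(G{\left(2,0 \right)},-4 \right)}\right)^{2} = \left(484 - \left(\frac{5}{2} - \frac{1}{-4}\right)\right)^{2} = \left(484 - \frac{11}{4}\right)^{2} = \left(\frac{1925}{4}\right)^{2} = \frac{3705625}{16}$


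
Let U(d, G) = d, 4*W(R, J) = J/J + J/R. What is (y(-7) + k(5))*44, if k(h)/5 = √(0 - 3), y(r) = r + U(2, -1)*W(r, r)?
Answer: -264 + 220*I*√3 ≈ -264.0 + 381.05*I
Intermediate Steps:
W(R, J) = ¼ + J/(4*R) (W(R, J) = (J/J + J/R)/4 = (1 + J/R)/4 = ¼ + J/(4*R))
y(r) = 1 + r (y(r) = r + 2*((r + r)/(4*r)) = r + 2*((2*r)/(4*r)) = r + 2*(½) = r + 1 = 1 + r)
k(h) = 5*I*√3 (k(h) = 5*√(0 - 3) = 5*√(-3) = 5*(I*√3) = 5*I*√3)
(y(-7) + k(5))*44 = ((1 - 7) + 5*I*√3)*44 = (-6 + 5*I*√3)*44 = -264 + 220*I*√3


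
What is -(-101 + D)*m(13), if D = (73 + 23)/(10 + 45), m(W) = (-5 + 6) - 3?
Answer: -10918/55 ≈ -198.51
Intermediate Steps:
m(W) = -2 (m(W) = 1 - 3 = -2)
D = 96/55 ≈ 1.7455
-(-101 + D)*m(13) = -(-101 + 96/55)*(-2) = -(-5459)*(-2)/55 = -1*10918/55 = -10918/55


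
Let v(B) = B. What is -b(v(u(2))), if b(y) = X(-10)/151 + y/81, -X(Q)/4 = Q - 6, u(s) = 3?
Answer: -1879/4077 ≈ -0.46088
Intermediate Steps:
X(Q) = 24 - 4*Q (X(Q) = -4*(Q - 6) = -4*(-6 + Q) = 24 - 4*Q)
b(y) = 64/151 + y/81 (b(y) = (24 - 4*(-10))/151 + y/81 = (24 + 40)*(1/151) + y*(1/81) = 64*(1/151) + y/81 = 64/151 + y/81)
-b(v(u(2))) = -(64/151 + (1/81)*3) = -(64/151 + 1/27) = -1*1879/4077 = -1879/4077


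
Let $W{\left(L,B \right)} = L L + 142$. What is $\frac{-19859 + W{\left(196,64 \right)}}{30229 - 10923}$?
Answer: $\frac{18699}{19306} \approx 0.96856$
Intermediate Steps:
$W{\left(L,B \right)} = 142 + L^{2}$ ($W{\left(L,B \right)} = L^{2} + 142 = 142 + L^{2}$)
$\frac{-19859 + W{\left(196,64 \right)}}{30229 - 10923} = \frac{-19859 + \left(142 + 196^{2}\right)}{30229 - 10923} = \frac{-19859 + \left(142 + 38416\right)}{19306} = \left(-19859 + 38558\right) \frac{1}{19306} = 18699 \cdot \frac{1}{19306} = \frac{18699}{19306}$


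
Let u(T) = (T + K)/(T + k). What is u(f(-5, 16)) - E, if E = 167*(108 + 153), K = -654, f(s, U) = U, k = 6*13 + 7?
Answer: -4402925/101 ≈ -43593.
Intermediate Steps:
k = 85 (k = 78 + 7 = 85)
u(T) = (-654 + T)/(85 + T) (u(T) = (T - 654)/(T + 85) = (-654 + T)/(85 + T))
E = 43587 (E = 167*261 = 43587)
u(f(-5, 16)) - E = (-654 + 16)/(85 + 16) - 1*43587 = -638/101 - 43587 = -4402925/101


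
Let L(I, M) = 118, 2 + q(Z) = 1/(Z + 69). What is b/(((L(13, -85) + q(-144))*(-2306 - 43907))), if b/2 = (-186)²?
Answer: -5189400/402006887 ≈ -0.012909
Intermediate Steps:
q(Z) = -2 + 1/(69 + Z) (q(Z) = -2 + 1/(Z + 69) = -2 + 1/(69 + Z))
b = 69192 (b = 2*(-186)² = 2*34596 = 69192)
b/(((L(13, -85) + q(-144))*(-2306 - 43907))) = 69192/(((118 + (-137 - 2*(-144))/(69 - 144))*(-2306 - 43907))) = 69192/(((118 + (-137 + 288)/(-75))*(-46213))) = 69192/(((118 - 1/75*151)*(-46213))) = 69192/(((118 - 151/75)*(-46213))) = 69192/(((8699/75)*(-46213))) = 69192/(-402006887/75) = 69192*(-75/402006887) = -5189400/402006887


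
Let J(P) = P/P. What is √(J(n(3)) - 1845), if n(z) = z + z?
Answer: 2*I*√461 ≈ 42.942*I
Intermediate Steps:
n(z) = 2*z
J(P) = 1
√(J(n(3)) - 1845) = √(1 - 1845) = √(-1844) = 2*I*√461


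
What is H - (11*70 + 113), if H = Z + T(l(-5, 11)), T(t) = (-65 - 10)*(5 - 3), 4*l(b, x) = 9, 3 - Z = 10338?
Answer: -11368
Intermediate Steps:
Z = -10335 (Z = 3 - 1*10338 = 3 - 10338 = -10335)
l(b, x) = 9/4 (l(b, x) = (¼)*9 = 9/4)
T(t) = -150 (T(t) = -75*2 = -150)
H = -10485 (H = -10335 - 150 = -10485)
H - (11*70 + 113) = -10485 - (11*70 + 113) = -10485 - (770 + 113) = -10485 - 1*883 = -10485 - 883 = -11368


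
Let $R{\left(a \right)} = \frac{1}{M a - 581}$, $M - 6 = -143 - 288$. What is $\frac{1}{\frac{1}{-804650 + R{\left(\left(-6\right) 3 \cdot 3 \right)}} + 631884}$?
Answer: $\frac{17999215849}{11373416507507147} \approx 1.5826 \cdot 10^{-6}$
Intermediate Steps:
$M = -425$ ($M = 6 - 431 = -425$)
$R{\left(a \right)} = \frac{1}{-581 - 425 a}$ ($R{\left(a \right)} = \frac{1}{- 425 a - 581} = \frac{1}{-581 - 425 a}$)
$\frac{1}{\frac{1}{-804650 + R{\left(\left(-6\right) 3 \cdot 3 \right)}} + 631884} = \frac{1}{\frac{1}{-804650 - \frac{1}{581 + 425 \left(-6\right) 3 \cdot 3}} + 631884} = \frac{1}{\frac{1}{-804650 - \frac{1}{581 + 425 \left(\left(-18\right) 3\right)}} + 631884} = \frac{1}{\frac{1}{-804650 - \frac{1}{581 + 425 \left(-54\right)}} + 631884} = \frac{1}{\frac{1}{-804650 - \frac{1}{581 - 22950}} + 631884} = \frac{1}{\frac{1}{-804650 - \frac{1}{-22369}} + 631884} = \frac{1}{\frac{1}{-804650 - - \frac{1}{22369}} + 631884} = \frac{1}{\frac{1}{-804650 + \frac{1}{22369}} + 631884} = \frac{1}{\frac{1}{- \frac{17999215849}{22369}} + 631884} = \frac{1}{- \frac{22369}{17999215849} + 631884} = \frac{1}{\frac{11373416507507147}{17999215849}} = \frac{17999215849}{11373416507507147}$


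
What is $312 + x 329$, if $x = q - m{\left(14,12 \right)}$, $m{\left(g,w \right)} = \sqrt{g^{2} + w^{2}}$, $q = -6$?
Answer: $-1662 - 658 \sqrt{85} \approx -7728.5$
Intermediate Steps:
$x = -6 - 2 \sqrt{85}$ ($x = -6 - \sqrt{14^{2} + 12^{2}} = -6 - \sqrt{196 + 144} = -6 - \sqrt{340} = -6 - 2 \sqrt{85} \approx -24.439$)
$312 + x 329 = 312 + \left(-6 - 2 \sqrt{85}\right) 329 = 312 - \left(1974 + 658 \sqrt{85}\right) = -1662 - 658 \sqrt{85}$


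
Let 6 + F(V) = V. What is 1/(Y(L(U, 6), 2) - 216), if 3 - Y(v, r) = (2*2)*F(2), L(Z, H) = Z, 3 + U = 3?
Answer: -1/197 ≈ -0.0050761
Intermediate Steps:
U = 0 (U = -3 + 3 = 0)
F(V) = -6 + V
Y(v, r) = 19 (Y(v, r) = 3 - 2*2*(-6 + 2) = 3 - 4*(-4) = 3 - 1*(-16) = 3 + 16 = 19)
1/(Y(L(U, 6), 2) - 216) = 1/(19 - 216) = 1/(-197) = -1/197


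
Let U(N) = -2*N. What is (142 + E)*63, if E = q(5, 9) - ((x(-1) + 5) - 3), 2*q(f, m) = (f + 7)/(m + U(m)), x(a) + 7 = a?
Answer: 9282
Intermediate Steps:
x(a) = -7 + a
q(f, m) = -(7 + f)/(2*m) (q(f, m) = ((f + 7)/(m - 2*m))/2 = ((7 + f)/((-m)))/2 = ((7 + f)*(-1/m))/2 = (-(7 + f)/m)/2 = -(7 + f)/(2*m))
E = 16/3 (E = (½)*(-7 - 1*5)/9 - (((-7 - 1) + 5) - 3) = (½)*(⅑)*(-7 - 5) - ((-8 + 5) - 3) = (½)*(⅑)*(-12) - (-3 - 3) = -⅔ - 1*(-6) = -⅔ + 6 = 16/3 ≈ 5.3333)
(142 + E)*63 = (142 + 16/3)*63 = (442/3)*63 = 9282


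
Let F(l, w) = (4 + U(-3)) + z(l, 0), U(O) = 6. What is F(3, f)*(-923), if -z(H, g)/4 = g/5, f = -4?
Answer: -9230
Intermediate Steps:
z(H, g) = -4*g/5
F(l, w) = 10 (F(l, w) = (4 + 6) - ⅘*0 = 10 + 0 = 10)
F(3, f)*(-923) = 10*(-923) = -9230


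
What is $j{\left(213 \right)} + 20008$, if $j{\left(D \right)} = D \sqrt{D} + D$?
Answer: $20221 + 213 \sqrt{213} \approx 23330.0$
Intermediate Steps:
$j{\left(D \right)} = D + D^{\frac{3}{2}}$ ($j{\left(D \right)} = D^{\frac{3}{2}} + D = D + D^{\frac{3}{2}}$)
$j{\left(213 \right)} + 20008 = \left(213 + 213^{\frac{3}{2}}\right) + 20008 = \left(213 + 213 \sqrt{213}\right) + 20008 = 20221 + 213 \sqrt{213}$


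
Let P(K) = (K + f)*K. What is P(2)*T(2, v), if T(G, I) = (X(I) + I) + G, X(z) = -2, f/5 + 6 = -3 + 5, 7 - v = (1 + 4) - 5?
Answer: -252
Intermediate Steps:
v = 7 (v = 7 - ((1 + 4) - 5) = 7 - (5 - 5) = 7 - 1*0 = 7 + 0 = 7)
f = -20 (f = -30 + 5*(-3 + 5) = -30 + 5*2 = -30 + 10 = -20)
T(G, I) = -2 + G + I (T(G, I) = (-2 + I) + G = -2 + G + I)
P(K) = K*(-20 + K) (P(K) = (K - 20)*K = (-20 + K)*K = K*(-20 + K))
P(2)*T(2, v) = (2*(-20 + 2))*(-2 + 2 + 7) = (2*(-18))*7 = -36*7 = -252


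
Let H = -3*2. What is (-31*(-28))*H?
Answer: -5208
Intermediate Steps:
H = -6
(-31*(-28))*H = -31*(-28)*(-6) = 868*(-6) = -5208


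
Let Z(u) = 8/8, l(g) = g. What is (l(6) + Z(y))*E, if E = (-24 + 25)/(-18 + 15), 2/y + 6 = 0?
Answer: -7/3 ≈ -2.3333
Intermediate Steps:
y = -1/3 (y = 2/(-6 + 0) = 2/(-6) = 2*(-1/6) = -1/3 ≈ -0.33333)
E = -1/3 (E = 1/(-3) = 1*(-1/3) = -1/3 ≈ -0.33333)
Z(u) = 1 (Z(u) = 8*(1/8) = 1)
(l(6) + Z(y))*E = (6 + 1)*(-1/3) = 7*(-1/3) = -7/3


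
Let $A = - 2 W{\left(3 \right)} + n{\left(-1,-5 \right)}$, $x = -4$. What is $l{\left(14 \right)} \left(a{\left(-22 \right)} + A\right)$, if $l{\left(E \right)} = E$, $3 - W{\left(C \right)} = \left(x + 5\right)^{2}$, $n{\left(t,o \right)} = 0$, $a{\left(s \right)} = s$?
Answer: $-364$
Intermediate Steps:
$W{\left(C \right)} = 2$ ($W{\left(C \right)} = 3 - \left(-4 + 5\right)^{2} = 3 - 1^{2} = 3 - 1 = 2$)
$A = -4$ ($A = \left(-2\right) 2 + 0 = -4 + 0 = -4$)
$l{\left(14 \right)} \left(a{\left(-22 \right)} + A\right) = 14 \left(-22 - 4\right) = 14 \left(-26\right) = -364$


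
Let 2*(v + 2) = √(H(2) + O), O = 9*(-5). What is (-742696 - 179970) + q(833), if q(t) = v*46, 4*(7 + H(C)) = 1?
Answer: -922758 + 69*I*√23/2 ≈ -9.2276e+5 + 165.46*I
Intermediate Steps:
O = -45
H(C) = -27/4 (H(C) = -7 + (¼)*1 = -7 + ¼ = -27/4)
v = -2 + 3*I*√23/4 (v = -2 + √(-27/4 - 45)/2 = -2 + √(-207/4)/2 = -2 + (3*I*√23/2)/2 = -2 + 3*I*√23/4 ≈ -2.0 + 3.5969*I)
q(t) = -92 + 69*I*√23/2 (q(t) = (-2 + 3*I*√23/4)*46 = -92 + 69*I*√23/2)
(-742696 - 179970) + q(833) = (-742696 - 179970) + (-92 + 69*I*√23/2) = -922666 + (-92 + 69*I*√23/2) = -922758 + 69*I*√23/2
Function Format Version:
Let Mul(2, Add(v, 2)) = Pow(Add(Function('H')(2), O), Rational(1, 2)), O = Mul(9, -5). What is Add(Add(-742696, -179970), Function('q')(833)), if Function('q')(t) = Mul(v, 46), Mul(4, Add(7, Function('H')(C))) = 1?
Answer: Add(-922758, Mul(Rational(69, 2), I, Pow(23, Rational(1, 2)))) ≈ Add(-9.2276e+5, Mul(165.46, I))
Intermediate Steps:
O = -45
Function('H')(C) = Rational(-27, 4) (Function('H')(C) = Add(-7, Mul(Rational(1, 4), 1)) = Add(-7, Rational(1, 4)) = Rational(-27, 4))
v = Add(-2, Mul(Rational(3, 4), I, Pow(23, Rational(1, 2)))) (v = Add(-2, Mul(Rational(1, 2), Pow(Add(Rational(-27, 4), -45), Rational(1, 2)))) = Add(-2, Mul(Rational(1, 2), Pow(Rational(-207, 4), Rational(1, 2)))) = Add(-2, Mul(Rational(1, 2), Mul(Rational(3, 2), I, Pow(23, Rational(1, 2))))) = Add(-2, Mul(Rational(3, 4), I, Pow(23, Rational(1, 2)))) ≈ Add(-2.0000, Mul(3.5969, I)))
Function('q')(t) = Add(-92, Mul(Rational(69, 2), I, Pow(23, Rational(1, 2)))) (Function('q')(t) = Mul(Add(-2, Mul(Rational(3, 4), I, Pow(23, Rational(1, 2)))), 46) = Add(-92, Mul(Rational(69, 2), I, Pow(23, Rational(1, 2)))))
Add(Add(-742696, -179970), Function('q')(833)) = Add(Add(-742696, -179970), Add(-92, Mul(Rational(69, 2), I, Pow(23, Rational(1, 2))))) = Add(-922666, Add(-92, Mul(Rational(69, 2), I, Pow(23, Rational(1, 2))))) = Add(-922758, Mul(Rational(69, 2), I, Pow(23, Rational(1, 2))))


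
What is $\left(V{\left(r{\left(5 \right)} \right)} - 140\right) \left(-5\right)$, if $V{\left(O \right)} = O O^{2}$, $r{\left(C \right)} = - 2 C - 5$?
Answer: $17575$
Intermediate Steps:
$r{\left(C \right)} = -5 - 2 C$
$V{\left(O \right)} = O^{3}$
$\left(V{\left(r{\left(5 \right)} \right)} - 140\right) \left(-5\right) = \left(\left(-5 - 10\right)^{3} - 140\right) \left(-5\right) = \left(\left(-15\right)^{3} - 140\right) \left(-5\right) = \left(-3375 - 140\right) \left(-5\right) = \left(-3515\right) \left(-5\right) = 17575$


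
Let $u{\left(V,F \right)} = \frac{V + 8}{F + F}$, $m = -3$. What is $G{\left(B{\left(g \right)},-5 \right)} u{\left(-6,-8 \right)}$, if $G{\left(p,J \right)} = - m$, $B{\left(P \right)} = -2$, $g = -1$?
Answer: $- \frac{3}{8} \approx -0.375$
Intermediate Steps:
$G{\left(p,J \right)} = 3$ ($G{\left(p,J \right)} = \left(-1\right) \left(-3\right) = 3$)
$u{\left(V,F \right)} = \frac{8 + V}{2 F}$
$G{\left(B{\left(g \right)},-5 \right)} u{\left(-6,-8 \right)} = 3 \frac{8 - 6}{2 \left(-8\right)} = 3 \cdot \frac{1}{2} \left(- \frac{1}{8}\right) 2 = 3 \left(- \frac{1}{8}\right) = - \frac{3}{8}$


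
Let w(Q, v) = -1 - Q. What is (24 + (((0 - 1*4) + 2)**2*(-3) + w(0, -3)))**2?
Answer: 121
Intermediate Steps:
(24 + (((0 - 1*4) + 2)**2*(-3) + w(0, -3)))**2 = (24 + (((0 - 1*4) + 2)**2*(-3) + (-1 - 1*0)))**2 = (24 + (((0 - 4) + 2)**2*(-3) + (-1 + 0)))**2 = (24 + ((-4 + 2)**2*(-3) - 1))**2 = (24 + ((-2)**2*(-3) - 1))**2 = (24 + (4*(-3) - 1))**2 = (24 + (-12 - 1))**2 = (24 - 13)**2 = 11**2 = 121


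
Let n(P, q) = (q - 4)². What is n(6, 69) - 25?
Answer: 4200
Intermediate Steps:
n(P, q) = (-4 + q)²
n(6, 69) - 25 = (-4 + 69)² - 25 = 65² - 25 = 4225 - 25 = 4200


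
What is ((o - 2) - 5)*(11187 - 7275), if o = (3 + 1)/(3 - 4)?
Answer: -43032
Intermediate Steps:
o = -4 (o = 4/(-1) = 4*(-1) = -4)
((o - 2) - 5)*(11187 - 7275) = ((-4 - 2) - 5)*(11187 - 7275) = (-6 - 5)*3912 = -11*3912 = -43032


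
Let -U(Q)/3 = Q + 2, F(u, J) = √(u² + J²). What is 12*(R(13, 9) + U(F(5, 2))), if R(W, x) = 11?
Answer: 60 - 36*√29 ≈ -133.87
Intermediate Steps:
F(u, J) = √(J² + u²)
U(Q) = -6 - 3*Q (U(Q) = -3*(Q + 2) = -3*(2 + Q) = -6 - 3*Q)
12*(R(13, 9) + U(F(5, 2))) = 12*(11 + (-6 - 3*√(2² + 5²))) = 12*(11 + (-6 - 3*√(4 + 25))) = 12*(11 + (-6 - 3*√29)) = 12*(5 - 3*√29) = 60 - 36*√29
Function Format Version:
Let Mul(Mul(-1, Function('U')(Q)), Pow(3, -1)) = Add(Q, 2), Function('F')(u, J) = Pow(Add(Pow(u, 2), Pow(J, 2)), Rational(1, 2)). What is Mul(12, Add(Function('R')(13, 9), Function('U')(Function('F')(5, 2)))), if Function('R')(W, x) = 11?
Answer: Add(60, Mul(-36, Pow(29, Rational(1, 2)))) ≈ -133.87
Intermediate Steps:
Function('F')(u, J) = Pow(Add(Pow(J, 2), Pow(u, 2)), Rational(1, 2))
Function('U')(Q) = Add(-6, Mul(-3, Q)) (Function('U')(Q) = Mul(-3, Add(Q, 2)) = Mul(-3, Add(2, Q)) = Add(-6, Mul(-3, Q)))
Mul(12, Add(Function('R')(13, 9), Function('U')(Function('F')(5, 2)))) = Mul(12, Add(11, Add(-6, Mul(-3, Pow(Add(Pow(2, 2), Pow(5, 2)), Rational(1, 2)))))) = Mul(12, Add(11, Add(-6, Mul(-3, Pow(Add(4, 25), Rational(1, 2)))))) = Mul(12, Add(11, Add(-6, Mul(-3, Pow(29, Rational(1, 2)))))) = Mul(12, Add(5, Mul(-3, Pow(29, Rational(1, 2))))) = Add(60, Mul(-36, Pow(29, Rational(1, 2))))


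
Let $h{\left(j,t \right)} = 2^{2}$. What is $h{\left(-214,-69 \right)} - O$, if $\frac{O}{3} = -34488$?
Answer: $103468$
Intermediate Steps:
$h{\left(j,t \right)} = 4$
$O = -103464$ ($O = 3 \left(-34488\right) = -103464$)
$h{\left(-214,-69 \right)} - O = 4 - -103464 = 4 + 103464 = 103468$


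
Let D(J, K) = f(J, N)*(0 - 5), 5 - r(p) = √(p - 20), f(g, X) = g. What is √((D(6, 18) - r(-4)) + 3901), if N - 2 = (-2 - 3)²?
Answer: √(3866 + 2*I*√6) ≈ 62.177 + 0.0394*I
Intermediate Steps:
N = 27 (N = 2 + (-2 - 3)² = 2 + (-5)² = 2 + 25 = 27)
r(p) = 5 - √(-20 + p) (r(p) = 5 - √(p - 20) = 5 - √(-20 + p))
D(J, K) = -5*J (D(J, K) = J*(0 - 5) = J*(-5) = -5*J)
√((D(6, 18) - r(-4)) + 3901) = √((-5*6 - (5 - √(-20 - 4))) + 3901) = √((-30 - (5 - √(-24))) + 3901) = √((-30 - (5 - 2*I*√6)) + 3901) = √((-30 + (-5 + 2*I*√6)) + 3901) = √((-35 + 2*I*√6) + 3901) = √(3866 + 2*I*√6)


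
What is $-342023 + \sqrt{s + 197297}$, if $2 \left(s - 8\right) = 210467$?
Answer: $-342023 + \frac{\sqrt{1210154}}{2} \approx -3.4147 \cdot 10^{5}$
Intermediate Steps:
$s = \frac{210483}{2}$ ($s = 8 + \frac{1}{2} \cdot 210467 = 8 + \frac{210467}{2} = \frac{210483}{2} \approx 1.0524 \cdot 10^{5}$)
$-342023 + \sqrt{s + 197297} = -342023 + \sqrt{\frac{210483}{2} + 197297} = -342023 + \sqrt{\frac{605077}{2}} = -342023 + \frac{\sqrt{1210154}}{2}$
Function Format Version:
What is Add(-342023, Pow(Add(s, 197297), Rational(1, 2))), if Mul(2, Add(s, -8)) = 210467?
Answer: Add(-342023, Mul(Rational(1, 2), Pow(1210154, Rational(1, 2)))) ≈ -3.4147e+5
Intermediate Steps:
s = Rational(210483, 2) (s = Add(8, Mul(Rational(1, 2), 210467)) = Add(8, Rational(210467, 2)) = Rational(210483, 2) ≈ 1.0524e+5)
Add(-342023, Pow(Add(s, 197297), Rational(1, 2))) = Add(-342023, Pow(Add(Rational(210483, 2), 197297), Rational(1, 2))) = Add(-342023, Pow(Rational(605077, 2), Rational(1, 2))) = Add(-342023, Mul(Rational(1, 2), Pow(1210154, Rational(1, 2))))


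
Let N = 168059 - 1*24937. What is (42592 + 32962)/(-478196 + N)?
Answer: -37777/167537 ≈ -0.22548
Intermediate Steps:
N = 143122 (N = 168059 - 24937 = 143122)
(42592 + 32962)/(-478196 + N) = (42592 + 32962)/(-478196 + 143122) = 75554/(-335074) = 75554*(-1/335074) = -37777/167537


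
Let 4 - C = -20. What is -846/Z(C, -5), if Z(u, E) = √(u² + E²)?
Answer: -846*√601/601 ≈ -34.509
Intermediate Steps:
C = 24 (C = 4 - 1*(-20) = 4 + 20 = 24)
Z(u, E) = √(E² + u²)
-846/Z(C, -5) = -846/√((-5)² + 24²) = -846/√(25 + 576) = -846*√601/601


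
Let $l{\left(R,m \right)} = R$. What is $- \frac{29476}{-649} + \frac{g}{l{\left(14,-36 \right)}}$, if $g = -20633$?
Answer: $- \frac{12978153}{9086} \approx -1428.4$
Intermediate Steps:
$- \frac{29476}{-649} + \frac{g}{l{\left(14,-36 \right)}} = - \frac{29476}{-649} - \frac{20633}{14} = \left(-29476\right) \left(- \frac{1}{649}\right) - \frac{20633}{14} = \frac{29476}{649} - \frac{20633}{14} = - \frac{12978153}{9086}$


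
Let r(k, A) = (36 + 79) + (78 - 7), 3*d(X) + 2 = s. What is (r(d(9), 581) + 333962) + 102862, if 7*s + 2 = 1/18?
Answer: 437010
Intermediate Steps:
s = -5/18 (s = -2/7 + (1/7)/18 = -2/7 + (1/7)*(1/18) = -2/7 + 1/126 = -5/18 ≈ -0.27778)
d(X) = -41/54 (d(X) = -2/3 + (1/3)*(-5/18) = -2/3 - 5/54 = -41/54)
r(k, A) = 186 (r(k, A) = 115 + 71 = 186)
(r(d(9), 581) + 333962) + 102862 = (186 + 333962) + 102862 = 334148 + 102862 = 437010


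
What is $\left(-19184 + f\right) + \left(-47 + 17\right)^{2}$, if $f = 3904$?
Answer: $-14380$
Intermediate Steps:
$\left(-19184 + f\right) + \left(-47 + 17\right)^{2} = \left(-19184 + 3904\right) + \left(-47 + 17\right)^{2} = -15280 + \left(-30\right)^{2} = -15280 + 900 = -14380$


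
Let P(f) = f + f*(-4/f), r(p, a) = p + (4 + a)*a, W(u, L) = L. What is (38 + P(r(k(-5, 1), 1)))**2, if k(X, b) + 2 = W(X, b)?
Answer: 1444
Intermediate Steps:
k(X, b) = -2 + b
r(p, a) = p + a*(4 + a)
P(f) = -4 + f (P(f) = f - 4 = -4 + f)
(38 + P(r(k(-5, 1), 1)))**2 = (38 + (-4 + ((-2 + 1) + 1**2 + 4*1)))**2 = (38 + (-4 + (-1 + 1 + 4)))**2 = (38 + (-4 + 4))**2 = (38 + 0)**2 = 38**2 = 1444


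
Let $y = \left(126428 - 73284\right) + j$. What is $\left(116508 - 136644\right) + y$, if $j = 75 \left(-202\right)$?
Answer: $17858$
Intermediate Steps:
$j = -15150$
$y = 37994$ ($y = \left(126428 - 73284\right) - 15150 = 53144 - 15150 = 37994$)
$\left(116508 - 136644\right) + y = \left(116508 - 136644\right) + 37994 = -20136 + 37994 = 17858$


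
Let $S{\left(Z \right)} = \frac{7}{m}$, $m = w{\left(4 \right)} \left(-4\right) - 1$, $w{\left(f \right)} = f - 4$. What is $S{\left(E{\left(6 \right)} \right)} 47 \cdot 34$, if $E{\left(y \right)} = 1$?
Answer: $-11186$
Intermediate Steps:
$w{\left(f \right)} = -4 + f$
$m = -1$ ($m = \left(-4 + 4\right) \left(-4\right) - 1 = 0 \left(-4\right) - 1 = 0 - 1 = -1$)
$S{\left(Z \right)} = -7$ ($S{\left(Z \right)} = \frac{7}{-1} = 7 \left(-1\right) = -7$)
$S{\left(E{\left(6 \right)} \right)} 47 \cdot 34 = \left(-7\right) 47 \cdot 34 = \left(-329\right) 34 = -11186$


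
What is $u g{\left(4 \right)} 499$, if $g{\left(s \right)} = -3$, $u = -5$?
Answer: $7485$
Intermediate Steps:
$u g{\left(4 \right)} 499 = \left(-5\right) \left(-3\right) 499 = 15 \cdot 499 = 7485$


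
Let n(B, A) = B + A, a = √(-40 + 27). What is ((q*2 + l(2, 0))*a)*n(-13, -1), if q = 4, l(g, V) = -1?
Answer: -98*I*√13 ≈ -353.34*I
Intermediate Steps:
a = I*√13 (a = √(-13) = I*√13 ≈ 3.6056*I)
n(B, A) = A + B
((q*2 + l(2, 0))*a)*n(-13, -1) = ((4*2 - 1)*(I*√13))*(-1 - 13) = ((8 - 1)*(I*√13))*(-14) = (7*(I*√13))*(-14) = (7*I*√13)*(-14) = -98*I*√13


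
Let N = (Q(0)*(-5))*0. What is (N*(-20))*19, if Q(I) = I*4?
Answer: 0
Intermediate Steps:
Q(I) = 4*I
N = 0 (N = ((4*0)*(-5))*0 = (0*(-5))*0 = 0*0 = 0)
(N*(-20))*19 = (0*(-20))*19 = 0*19 = 0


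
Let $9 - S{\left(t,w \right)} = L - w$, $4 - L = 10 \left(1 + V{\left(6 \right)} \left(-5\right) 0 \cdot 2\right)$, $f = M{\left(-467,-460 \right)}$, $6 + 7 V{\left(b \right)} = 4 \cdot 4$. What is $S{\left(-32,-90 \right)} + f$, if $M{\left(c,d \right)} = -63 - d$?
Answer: $322$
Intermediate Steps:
$V{\left(b \right)} = \frac{10}{7}$ ($V{\left(b \right)} = - \frac{6}{7} + \frac{4 \cdot 4}{7} = - \frac{6}{7} + \frac{1}{7} \cdot 16 = - \frac{6}{7} + \frac{16}{7} = \frac{10}{7}$)
$f = 397$ ($f = -63 - -460 = -63 + 460 = 397$)
$L = -6$ ($L = 4 - 10 \left(1 + \frac{10}{7} \left(-5\right) 0 \cdot 2\right) = 4 - 10 \left(1 + \left(- \frac{50}{7}\right) 0 \cdot 2\right) = 4 - 10 \left(1 + 0 \cdot 2\right) = 4 - 10 \left(1 + 0\right) = 4 - 10 \cdot 1 = 4 - 10 = -6$)
$S{\left(t,w \right)} = 15 + w$ ($S{\left(t,w \right)} = 9 - \left(-6 - w\right) = 9 + \left(6 + w\right) = 15 + w$)
$S{\left(-32,-90 \right)} + f = \left(15 - 90\right) + 397 = -75 + 397 = 322$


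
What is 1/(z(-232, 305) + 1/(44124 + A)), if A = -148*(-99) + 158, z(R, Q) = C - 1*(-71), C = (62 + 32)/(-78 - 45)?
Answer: 7248882/509130949 ≈ 0.014238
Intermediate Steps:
C = -94/123 (C = 94/(-123) = 94*(-1/123) = -94/123 ≈ -0.76423)
z(R, Q) = 8639/123 (z(R, Q) = -94/123 - 1*(-71) = -94/123 + 71 = 8639/123)
A = 14810 (A = 14652 + 158 = 14810)
1/(z(-232, 305) + 1/(44124 + A)) = 1/(8639/123 + 1/(44124 + 14810)) = 1/(8639/123 + 1/58934) = 1/(509130949/7248882) = 7248882/509130949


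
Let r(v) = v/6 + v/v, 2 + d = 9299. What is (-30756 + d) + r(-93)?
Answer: -42947/2 ≈ -21474.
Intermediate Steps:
d = 9297 (d = -2 + 9299 = 9297)
r(v) = 1 + v/6 (r(v) = v*(1/6) + 1 = v/6 + 1 = 1 + v/6)
(-30756 + d) + r(-93) = (-30756 + 9297) + (1 + (1/6)*(-93)) = -21459 + (1 - 31/2) = -21459 - 29/2 = -42947/2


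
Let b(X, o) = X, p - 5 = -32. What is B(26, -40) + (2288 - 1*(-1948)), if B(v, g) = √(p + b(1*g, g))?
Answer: 4236 + I*√67 ≈ 4236.0 + 8.1853*I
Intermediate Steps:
p = -27 (p = 5 - 32 = -27)
B(v, g) = √(-27 + g) (B(v, g) = √(-27 + 1*g) = √(-27 + g))
B(26, -40) + (2288 - 1*(-1948)) = √(-27 - 40) + (2288 - 1*(-1948)) = √(-67) + (2288 + 1948) = I*√67 + 4236 = 4236 + I*√67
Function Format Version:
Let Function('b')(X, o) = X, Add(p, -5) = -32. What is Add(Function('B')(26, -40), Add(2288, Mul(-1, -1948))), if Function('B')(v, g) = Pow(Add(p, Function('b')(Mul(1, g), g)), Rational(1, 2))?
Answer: Add(4236, Mul(I, Pow(67, Rational(1, 2)))) ≈ Add(4236.0, Mul(8.1853, I))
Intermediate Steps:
p = -27 (p = Add(5, -32) = -27)
Function('B')(v, g) = Pow(Add(-27, g), Rational(1, 2)) (Function('B')(v, g) = Pow(Add(-27, Mul(1, g)), Rational(1, 2)) = Pow(Add(-27, g), Rational(1, 2)))
Add(Function('B')(26, -40), Add(2288, Mul(-1, -1948))) = Add(Pow(Add(-27, -40), Rational(1, 2)), Add(2288, Mul(-1, -1948))) = Add(Pow(-67, Rational(1, 2)), Add(2288, 1948)) = Add(Mul(I, Pow(67, Rational(1, 2))), 4236) = Add(4236, Mul(I, Pow(67, Rational(1, 2))))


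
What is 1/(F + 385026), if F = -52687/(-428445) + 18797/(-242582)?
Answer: 103933044990/40016929307756909 ≈ 2.5972e-6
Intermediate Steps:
F = 4727437169/103933044990 (F = -52687*(-1/428445) + 18797*(-1/242582) = 52687/428445 - 18797/242582 = 4727437169/103933044990 ≈ 0.045485)
1/(F + 385026) = 1/(4727437169/103933044990 + 385026) = 1/(40016929307756909/103933044990) = 103933044990/40016929307756909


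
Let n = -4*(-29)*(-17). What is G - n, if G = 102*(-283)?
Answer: -26894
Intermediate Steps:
n = -1972 (n = 116*(-17) = -1972)
G = -28866
G - n = -28866 - 1*(-1972) = -28866 + 1972 = -26894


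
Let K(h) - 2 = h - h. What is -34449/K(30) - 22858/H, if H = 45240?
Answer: -389629619/22620 ≈ -17225.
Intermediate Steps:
K(h) = 2 (K(h) = 2 + (h - h) = 2 + 0 = 2)
-34449/K(30) - 22858/H = -34449/2 - 22858/45240 = -34449*½ - 22858*1/45240 = -34449/2 - 11429/22620 = -389629619/22620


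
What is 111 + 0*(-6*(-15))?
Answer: 111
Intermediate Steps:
111 + 0*(-6*(-15)) = 111 + 0*90 = 111 + 0 = 111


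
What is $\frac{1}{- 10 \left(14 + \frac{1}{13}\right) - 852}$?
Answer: $- \frac{13}{12906} \approx -0.0010073$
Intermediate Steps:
$\frac{1}{- 10 \left(14 + \frac{1}{13}\right) - 852} = \frac{1}{\left(-10\right) \frac{183}{13} - 852} = \frac{1}{- \frac{1830}{13} - 852} = \frac{1}{- \frac{12906}{13}} = - \frac{13}{12906}$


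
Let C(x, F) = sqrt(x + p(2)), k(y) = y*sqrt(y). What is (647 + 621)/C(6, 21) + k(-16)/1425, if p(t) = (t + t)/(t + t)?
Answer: -64*I/1425 + 1268*sqrt(7)/7 ≈ 479.26 - 0.044912*I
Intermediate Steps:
k(y) = y**(3/2)
p(t) = 1 (p(t) = (2*t)/((2*t)) = (2*t)*(1/(2*t)) = 1)
C(x, F) = sqrt(1 + x) (C(x, F) = sqrt(x + 1) = sqrt(1 + x))
(647 + 621)/C(6, 21) + k(-16)/1425 = (647 + 621)/(sqrt(1 + 6)) + (-16)**(3/2)/1425 = 1268/(sqrt(7)) - 64*I*(1/1425) = 1268*(sqrt(7)/7) - 64*I/1425 = 1268*sqrt(7)/7 - 64*I/1425 = -64*I/1425 + 1268*sqrt(7)/7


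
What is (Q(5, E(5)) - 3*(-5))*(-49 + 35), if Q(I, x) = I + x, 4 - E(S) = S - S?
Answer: -336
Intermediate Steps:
E(S) = 4 (E(S) = 4 - (S - S) = 4 - 1*0 = 4 + 0 = 4)
(Q(5, E(5)) - 3*(-5))*(-49 + 35) = ((5 + 4) - 3*(-5))*(-49 + 35) = (9 + 15)*(-14) = 24*(-14) = -336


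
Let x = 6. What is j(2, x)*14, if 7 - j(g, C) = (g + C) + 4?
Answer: -70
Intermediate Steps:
j(g, C) = 3 - C - g (j(g, C) = 7 - ((g + C) + 4) = 7 - ((C + g) + 4) = 7 - (4 + C + g) = 7 + (-4 - C - g) = 3 - C - g)
j(2, x)*14 = (3 - 1*6 - 1*2)*14 = (3 - 6 - 2)*14 = -5*14 = -70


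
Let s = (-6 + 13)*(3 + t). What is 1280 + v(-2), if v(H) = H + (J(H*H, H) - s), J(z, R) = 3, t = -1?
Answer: 1267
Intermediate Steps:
s = 14 (s = (-6 + 13)*(3 - 1) = 7*2 = 14)
v(H) = -11 + H (v(H) = H + (3 - 1*14) = H + (3 - 14) = H - 11 = -11 + H)
1280 + v(-2) = 1280 + (-11 - 2) = 1280 - 13 = 1267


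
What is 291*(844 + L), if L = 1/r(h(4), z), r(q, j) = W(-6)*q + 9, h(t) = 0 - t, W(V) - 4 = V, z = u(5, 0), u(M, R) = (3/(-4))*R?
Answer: 4175559/17 ≈ 2.4562e+5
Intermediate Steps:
u(M, R) = -3*R/4 (u(M, R) = (3*(-1/4))*R = -3*R/4)
z = 0 (z = -3/4*0 = 0)
W(V) = 4 + V
h(t) = -t
r(q, j) = 9 - 2*q (r(q, j) = (4 - 6)*q + 9 = -2*q + 9 = 9 - 2*q)
L = 1/17 (L = 1/(9 - (-2)*4) = 1/(9 - 2*(-4)) = 1/(9 + 8) = 1/17 ≈ 0.058824)
291*(844 + L) = 291*(844 + 1/17) = 291*(14349/17) = 4175559/17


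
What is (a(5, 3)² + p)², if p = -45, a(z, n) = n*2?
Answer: 81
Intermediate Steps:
a(z, n) = 2*n
(a(5, 3)² + p)² = ((2*3)² - 45)² = (6² - 45)² = (36 - 45)² = (-9)² = 81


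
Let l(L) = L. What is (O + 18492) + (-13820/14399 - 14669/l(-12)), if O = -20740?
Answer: -177374333/172788 ≈ -1026.5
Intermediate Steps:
(O + 18492) + (-13820/14399 - 14669/l(-12)) = (-20740 + 18492) + (-13820/14399 - 14669/(-12)) = -2248 + (-13820*1/14399 - 14669*(-1/12)) = -2248 + (-13820/14399 + 14669/12) = -2248 + 211053091/172788 = -177374333/172788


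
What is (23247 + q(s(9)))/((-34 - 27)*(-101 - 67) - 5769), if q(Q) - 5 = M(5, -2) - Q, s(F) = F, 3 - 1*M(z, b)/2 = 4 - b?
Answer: 23237/4479 ≈ 5.1880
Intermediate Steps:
M(z, b) = -2 + 2*b (M(z, b) = 6 - 2*(4 - b) = 6 + (-8 + 2*b) = -2 + 2*b)
q(Q) = -1 - Q (q(Q) = 5 + ((-2 + 2*(-2)) - Q) = 5 + ((-2 - 4) - Q) = 5 + (-6 - Q) = -1 - Q)
(23247 + q(s(9)))/((-34 - 27)*(-101 - 67) - 5769) = (23247 + (-1 - 1*9))/((-34 - 27)*(-101 - 67) - 5769) = (23247 + (-1 - 9))/(-61*(-168) - 5769) = (23247 - 10)/(10248 - 5769) = 23237/4479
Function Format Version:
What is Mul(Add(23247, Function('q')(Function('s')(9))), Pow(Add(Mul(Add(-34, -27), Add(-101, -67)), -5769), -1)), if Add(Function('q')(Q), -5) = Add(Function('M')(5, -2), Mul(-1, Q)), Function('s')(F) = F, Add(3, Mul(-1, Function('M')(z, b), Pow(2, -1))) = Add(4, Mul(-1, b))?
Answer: Rational(23237, 4479) ≈ 5.1880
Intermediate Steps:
Function('M')(z, b) = Add(-2, Mul(2, b)) (Function('M')(z, b) = Add(6, Mul(-2, Add(4, Mul(-1, b)))) = Add(6, Add(-8, Mul(2, b))) = Add(-2, Mul(2, b)))
Function('q')(Q) = Add(-1, Mul(-1, Q)) (Function('q')(Q) = Add(5, Add(Add(-2, Mul(2, -2)), Mul(-1, Q))) = Add(5, Add(Add(-2, -4), Mul(-1, Q))) = Add(5, Add(-6, Mul(-1, Q))) = Add(-1, Mul(-1, Q)))
Mul(Add(23247, Function('q')(Function('s')(9))), Pow(Add(Mul(Add(-34, -27), Add(-101, -67)), -5769), -1)) = Mul(Add(23247, Add(-1, Mul(-1, 9))), Pow(Add(Mul(Add(-34, -27), Add(-101, -67)), -5769), -1)) = Mul(Add(23247, Add(-1, -9)), Pow(Add(Mul(-61, -168), -5769), -1)) = Mul(Add(23247, -10), Pow(Add(10248, -5769), -1)) = Mul(23237, Pow(4479, -1)) = Mul(23237, Rational(1, 4479)) = Rational(23237, 4479)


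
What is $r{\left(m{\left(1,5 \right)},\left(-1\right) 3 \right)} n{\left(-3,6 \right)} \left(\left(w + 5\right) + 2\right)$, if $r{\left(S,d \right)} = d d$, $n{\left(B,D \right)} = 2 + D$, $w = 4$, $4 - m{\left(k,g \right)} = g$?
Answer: $792$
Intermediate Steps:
$m{\left(k,g \right)} = 4 - g$
$r{\left(S,d \right)} = d^{2}$
$r{\left(m{\left(1,5 \right)},\left(-1\right) 3 \right)} n{\left(-3,6 \right)} \left(\left(w + 5\right) + 2\right) = \left(\left(-1\right) 3\right)^{2} \left(2 + 6\right) \left(\left(4 + 5\right) + 2\right) = \left(-3\right)^{2} \cdot 8 \left(9 + 2\right) = 9 \cdot 8 \cdot 11 = 72 \cdot 11 = 792$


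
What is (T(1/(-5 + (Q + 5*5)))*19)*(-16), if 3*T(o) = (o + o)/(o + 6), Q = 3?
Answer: -608/417 ≈ -1.4580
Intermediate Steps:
T(o) = 2*o/(3*(6 + o)) (T(o) = ((o + o)/(o + 6))/3 = ((2*o)/(6 + o))/3 = (2*o/(6 + o))/3 = 2*o/(3*(6 + o)))
(T(1/(-5 + (Q + 5*5)))*19)*(-16) = ((2/(3*(-5 + (3 + 5*5))*(6 + 1/(-5 + (3 + 5*5)))))*19)*(-16) = ((2/(3*(-5 + (3 + 25))*(6 + 1/(-5 + (3 + 25)))))*19)*(-16) = ((2/(3*(-5 + 28)*(6 + 1/(-5 + 28))))*19)*(-16) = (((⅔)/(23*(6 + 1/23)))*19)*(-16) = (((⅔)*(1/23)/(6 + 1/23))*19)*(-16) = (((⅔)*(1/23)/(139/23))*19)*(-16) = (((⅔)*(1/23)*(23/139))*19)*(-16) = ((2/417)*19)*(-16) = (38/417)*(-16) = -608/417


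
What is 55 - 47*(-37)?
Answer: 1794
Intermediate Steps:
55 - 47*(-37) = 55 + 1739 = 1794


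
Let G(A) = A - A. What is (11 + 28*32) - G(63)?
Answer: 907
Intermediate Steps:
G(A) = 0
(11 + 28*32) - G(63) = (11 + 28*32) - 1*0 = (11 + 896) + 0 = 907 + 0 = 907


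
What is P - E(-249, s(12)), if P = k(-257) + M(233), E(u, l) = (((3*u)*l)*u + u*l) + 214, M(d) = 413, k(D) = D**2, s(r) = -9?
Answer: 1738034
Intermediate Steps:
E(u, l) = 214 + l*u + 3*l*u**2 (E(u, l) = ((3*l*u)*u + l*u) + 214 = (3*l*u**2 + l*u) + 214 = (l*u + 3*l*u**2) + 214 = 214 + l*u + 3*l*u**2)
P = 66462 (P = (-257)**2 + 413 = 66049 + 413 = 66462)
P - E(-249, s(12)) = 66462 - (214 - 9*(-249) + 3*(-9)*(-249)**2) = 66462 - (214 + 2241 + 3*(-9)*62001) = 66462 - (214 + 2241 - 1674027) = 66462 - 1*(-1671572) = 66462 + 1671572 = 1738034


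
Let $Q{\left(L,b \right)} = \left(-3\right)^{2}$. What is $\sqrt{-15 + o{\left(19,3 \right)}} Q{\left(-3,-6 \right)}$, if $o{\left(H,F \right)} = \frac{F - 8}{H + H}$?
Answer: $\frac{45 i \sqrt{874}}{38} \approx 35.009 i$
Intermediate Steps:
$Q{\left(L,b \right)} = 9$
$o{\left(H,F \right)} = \frac{-8 + F}{2 H}$
$\sqrt{-15 + o{\left(19,3 \right)}} Q{\left(-3,-6 \right)} = \sqrt{-15 + \frac{-8 + 3}{2 \cdot 19}} \cdot 9 = \sqrt{-15 + \frac{1}{2} \cdot \frac{1}{19} \left(-5\right)} 9 = \sqrt{-15 - \frac{5}{38}} \cdot 9 = \sqrt{- \frac{575}{38}} \cdot 9 = \frac{5 i \sqrt{874}}{38} \cdot 9 = \frac{45 i \sqrt{874}}{38}$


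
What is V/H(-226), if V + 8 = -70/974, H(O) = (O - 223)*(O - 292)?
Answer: -3931/113267434 ≈ -3.4706e-5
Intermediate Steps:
H(O) = (-292 + O)*(-223 + O) (H(O) = (-223 + O)*(-292 + O) = (-292 + O)*(-223 + O))
V = -3931/487 (V = -8 - 70/974 = -8 + (1/974)*(-70) = -8 - 35/487 = -3931/487 ≈ -8.0719)
V/H(-226) = -3931/(487*(65116 + (-226)² - 515*(-226))) = -3931/(487*(65116 + 51076 + 116390)) = -3931/487/232582 = -3931/487*1/232582 = -3931/113267434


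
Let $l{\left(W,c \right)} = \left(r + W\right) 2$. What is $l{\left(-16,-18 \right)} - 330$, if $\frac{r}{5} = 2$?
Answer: $-342$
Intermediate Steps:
$r = 10$ ($r = 5 \cdot 2 = 10$)
$l{\left(W,c \right)} = 20 + 2 W$ ($l{\left(W,c \right)} = \left(10 + W\right) 2 = 20 + 2 W$)
$l{\left(-16,-18 \right)} - 330 = \left(20 + 2 \left(-16\right)\right) - 330 = \left(20 - 32\right) - 330 = -12 - 330 = -342$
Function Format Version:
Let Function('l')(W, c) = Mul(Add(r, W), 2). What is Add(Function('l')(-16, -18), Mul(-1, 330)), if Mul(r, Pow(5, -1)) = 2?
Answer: -342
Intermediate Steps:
r = 10 (r = Mul(5, 2) = 10)
Function('l')(W, c) = Add(20, Mul(2, W)) (Function('l')(W, c) = Mul(Add(10, W), 2) = Add(20, Mul(2, W)))
Add(Function('l')(-16, -18), Mul(-1, 330)) = Add(Add(20, Mul(2, -16)), Mul(-1, 330)) = Add(Add(20, -32), -330) = Add(-12, -330) = -342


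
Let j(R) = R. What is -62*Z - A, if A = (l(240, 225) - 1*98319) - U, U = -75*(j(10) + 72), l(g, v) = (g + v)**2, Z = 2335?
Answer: -268826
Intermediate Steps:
U = -6150 (U = -75*(10 + 72) = -75*82 = -6150)
A = 124056 (A = ((240 + 225)**2 - 1*98319) - 1*(-6150) = (465**2 - 98319) + 6150 = (216225 - 98319) + 6150 = 117906 + 6150 = 124056)
-62*Z - A = -62*2335 - 1*124056 = -144770 - 124056 = -268826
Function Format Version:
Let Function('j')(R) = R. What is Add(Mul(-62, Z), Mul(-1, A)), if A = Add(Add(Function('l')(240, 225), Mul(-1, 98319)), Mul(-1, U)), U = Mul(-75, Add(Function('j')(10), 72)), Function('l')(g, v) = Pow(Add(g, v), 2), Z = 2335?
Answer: -268826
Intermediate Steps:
U = -6150 (U = Mul(-75, Add(10, 72)) = Mul(-75, 82) = -6150)
A = 124056 (A = Add(Add(Pow(Add(240, 225), 2), Mul(-1, 98319)), Mul(-1, -6150)) = Add(Add(Pow(465, 2), -98319), 6150) = Add(Add(216225, -98319), 6150) = Add(117906, 6150) = 124056)
Add(Mul(-62, Z), Mul(-1, A)) = Add(Mul(-62, 2335), Mul(-1, 124056)) = Add(-144770, -124056) = -268826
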